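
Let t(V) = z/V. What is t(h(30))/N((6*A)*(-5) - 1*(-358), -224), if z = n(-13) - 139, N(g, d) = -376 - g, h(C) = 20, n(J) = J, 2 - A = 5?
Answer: 19/2060 ≈ 0.0092233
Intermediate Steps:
A = -3 (A = 2 - 1*5 = 2 - 5 = -3)
z = -152 (z = -13 - 139 = -152)
t(V) = -152/V
t(h(30))/N((6*A)*(-5) - 1*(-358), -224) = (-152/20)/(-376 - ((6*(-3))*(-5) - 1*(-358))) = (-152*1/20)/(-376 - (-18*(-5) + 358)) = -38/(5*(-376 - (90 + 358))) = -38/(5*(-376 - 1*448)) = -38/(5*(-376 - 448)) = -38/5/(-824) = -38/5*(-1/824) = 19/2060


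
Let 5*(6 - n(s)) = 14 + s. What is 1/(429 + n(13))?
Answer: 5/2148 ≈ 0.0023277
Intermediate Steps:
n(s) = 16/5 - s/5 (n(s) = 6 - (14 + s)/5 = 6 + (-14/5 - s/5) = 16/5 - s/5)
1/(429 + n(13)) = 1/(429 + (16/5 - ⅕*13)) = 1/(429 + (16/5 - 13/5)) = 1/(429 + ⅗) = 1/(2148/5) = 5/2148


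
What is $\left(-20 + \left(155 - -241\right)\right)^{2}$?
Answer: $141376$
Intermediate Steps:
$\left(-20 + \left(155 - -241\right)\right)^{2} = \left(-20 + \left(155 + 241\right)\right)^{2} = \left(-20 + 396\right)^{2} = 376^{2} = 141376$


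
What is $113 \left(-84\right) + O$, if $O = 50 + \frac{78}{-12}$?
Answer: $- \frac{18897}{2} \approx -9448.5$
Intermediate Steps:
$O = \frac{87}{2}$ ($O = 50 + 78 \left(- \frac{1}{12}\right) = 50 - \frac{13}{2} = \frac{87}{2} \approx 43.5$)
$113 \left(-84\right) + O = 113 \left(-84\right) + \frac{87}{2} = -9492 + \frac{87}{2} = - \frac{18897}{2}$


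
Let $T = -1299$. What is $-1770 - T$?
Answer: $-471$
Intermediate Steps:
$-1770 - T = -1770 - -1299 = -1770 + 1299 = -471$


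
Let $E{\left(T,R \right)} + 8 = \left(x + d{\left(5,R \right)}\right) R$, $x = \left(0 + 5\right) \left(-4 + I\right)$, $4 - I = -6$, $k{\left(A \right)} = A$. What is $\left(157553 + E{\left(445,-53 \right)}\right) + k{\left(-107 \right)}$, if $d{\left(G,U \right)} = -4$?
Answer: $156060$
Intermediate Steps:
$I = 10$ ($I = 4 - -6 = 4 + 6 = 10$)
$x = 30$ ($x = \left(0 + 5\right) \left(-4 + 10\right) = 5 \cdot 6 = 30$)
$E{\left(T,R \right)} = -8 + 26 R$ ($E{\left(T,R \right)} = -8 + \left(30 - 4\right) R = -8 + 26 R$)
$\left(157553 + E{\left(445,-53 \right)}\right) + k{\left(-107 \right)} = \left(157553 + \left(-8 + 26 \left(-53\right)\right)\right) - 107 = \left(157553 - 1386\right) - 107 = 156167 - 107 = 156060$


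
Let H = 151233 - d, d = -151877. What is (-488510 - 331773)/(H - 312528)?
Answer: 820283/9418 ≈ 87.097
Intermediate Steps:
H = 303110 (H = 151233 - 1*(-151877) = 151233 + 151877 = 303110)
(-488510 - 331773)/(H - 312528) = (-488510 - 331773)/(303110 - 312528) = -820283/(-9418) = -820283*(-1/9418) = 820283/9418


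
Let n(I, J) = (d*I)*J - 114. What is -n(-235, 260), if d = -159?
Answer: -9714786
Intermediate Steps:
n(I, J) = -114 - 159*I*J (n(I, J) = (-159*I)*J - 114 = -159*I*J - 114 = -114 - 159*I*J)
-n(-235, 260) = -(-114 - 159*(-235)*260) = -(-114 + 9714900) = -1*9714786 = -9714786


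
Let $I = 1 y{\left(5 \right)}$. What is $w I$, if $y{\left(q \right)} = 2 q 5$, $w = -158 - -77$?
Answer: $-4050$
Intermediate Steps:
$w = -81$ ($w = -158 + 77 = -81$)
$y{\left(q \right)} = 10 q$
$I = 50$ ($I = 1 \cdot 10 \cdot 5 = 1 \cdot 50 = 50$)
$w I = \left(-81\right) 50 = -4050$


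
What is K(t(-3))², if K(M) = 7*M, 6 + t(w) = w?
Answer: 3969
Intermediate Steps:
t(w) = -6 + w
K(t(-3))² = (7*(-6 - 3))² = (7*(-9))² = (-63)² = 3969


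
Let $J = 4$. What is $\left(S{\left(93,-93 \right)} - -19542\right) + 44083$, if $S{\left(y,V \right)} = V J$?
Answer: $63253$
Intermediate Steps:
$S{\left(y,V \right)} = 4 V$ ($S{\left(y,V \right)} = V 4 = 4 V$)
$\left(S{\left(93,-93 \right)} - -19542\right) + 44083 = \left(4 \left(-93\right) - -19542\right) + 44083 = \left(-372 + 19542\right) + 44083 = 19170 + 44083 = 63253$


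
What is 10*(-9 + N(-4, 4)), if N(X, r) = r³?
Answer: 550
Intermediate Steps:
10*(-9 + N(-4, 4)) = 10*(-9 + 4³) = 10*(-9 + 64) = 10*55 = 550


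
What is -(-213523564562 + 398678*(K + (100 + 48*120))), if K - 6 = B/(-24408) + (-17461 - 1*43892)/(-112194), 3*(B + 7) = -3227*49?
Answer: 12048175150936190315/57050649 ≈ 2.1118e+11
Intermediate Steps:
B = -158144/3 (B = -7 + (-3227*49)/3 = -7 + (1/3)*(-158123) = -7 - 158123/3 = -158144/3 ≈ -52715.)
K = 993431677/114101298 (K = 6 + (-158144/3/(-24408) + (-17461 - 1*43892)/(-112194)) = 6 + (-158144/3*(-1/24408) + (-17461 - 43892)*(-1/112194)) = 6 + (19768/9153 - 61353*(-1/112194)) = 6 + (19768/9153 + 6817/12466) = 6 + 308823889/114101298 = 993431677/114101298 ≈ 8.7066)
-(-213523564562 + 398678*(K + (100 + 48*120))) = -(-213523564562 + 398678*(993431677/114101298 + (100 + 48*120))) = -(-213523564562 + 398678*(993431677/114101298 + (100 + 5760))) = -(-213523564562 + 398678*(993431677/114101298 + 5860)) = -398678/(1/((669627037957/114101298 + 160288) - 695867)) = -398678/(1/(18958695891781/114101298 - 695867)) = -398678/(1/(-60440632043585/114101298)) = -398678/(-114101298/60440632043585) = -398678*(-60440632043585/114101298) = 12048175150936190315/57050649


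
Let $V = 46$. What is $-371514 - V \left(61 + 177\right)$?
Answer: $-382462$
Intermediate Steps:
$-371514 - V \left(61 + 177\right) = -371514 - 46 \left(61 + 177\right) = -371514 - 46 \cdot 238 = -371514 - 10948 = -382462$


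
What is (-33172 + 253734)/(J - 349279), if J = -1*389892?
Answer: -220562/739171 ≈ -0.29839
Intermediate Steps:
J = -389892
(-33172 + 253734)/(J - 349279) = (-33172 + 253734)/(-389892 - 349279) = 220562/(-739171) = 220562*(-1/739171) = -220562/739171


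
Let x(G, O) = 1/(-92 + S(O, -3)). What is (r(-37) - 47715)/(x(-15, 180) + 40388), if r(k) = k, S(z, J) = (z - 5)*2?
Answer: -12320016/10420105 ≈ -1.1823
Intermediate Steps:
S(z, J) = -10 + 2*z (S(z, J) = (-5 + z)*2 = -10 + 2*z)
x(G, O) = 1/(-102 + 2*O) (x(G, O) = 1/(-92 + (-10 + 2*O)) = 1/(-102 + 2*O))
(r(-37) - 47715)/(x(-15, 180) + 40388) = (-37 - 47715)/(1/(2*(-51 + 180)) + 40388) = -47752/((½)/129 + 40388) = -47752/((½)*(1/129) + 40388) = -47752/(1/258 + 40388) = -47752/10420105/258 = -47752*258/10420105 = -12320016/10420105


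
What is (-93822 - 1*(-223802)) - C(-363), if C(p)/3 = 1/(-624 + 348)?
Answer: 11958161/92 ≈ 1.2998e+5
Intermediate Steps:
C(p) = -1/92 (C(p) = 3/(-624 + 348) = 3/(-276) = 3*(-1/276) = -1/92)
(-93822 - 1*(-223802)) - C(-363) = (-93822 - 1*(-223802)) - 1*(-1/92) = (-93822 + 223802) + 1/92 = 129980 + 1/92 = 11958161/92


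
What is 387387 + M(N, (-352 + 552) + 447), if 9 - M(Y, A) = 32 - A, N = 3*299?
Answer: 388011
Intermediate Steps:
N = 897
M(Y, A) = -23 + A (M(Y, A) = 9 - (32 - A) = 9 + (-32 + A) = -23 + A)
387387 + M(N, (-352 + 552) + 447) = 387387 + (-23 + ((-352 + 552) + 447)) = 387387 + (-23 + (200 + 447)) = 387387 + (-23 + 647) = 387387 + 624 = 388011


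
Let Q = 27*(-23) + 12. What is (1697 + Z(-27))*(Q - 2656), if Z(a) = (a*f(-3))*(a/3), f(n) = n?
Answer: -3160520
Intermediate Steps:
Z(a) = -a² (Z(a) = (a*(-3))*(a/3) = (-3*a)*(a*(⅓)) = (-3*a)*(a/3) = -a²)
Q = -609 (Q = -621 + 12 = -609)
(1697 + Z(-27))*(Q - 2656) = (1697 - 1*(-27)²)*(-609 - 2656) = (1697 - 1*729)*(-3265) = (1697 - 729)*(-3265) = 968*(-3265) = -3160520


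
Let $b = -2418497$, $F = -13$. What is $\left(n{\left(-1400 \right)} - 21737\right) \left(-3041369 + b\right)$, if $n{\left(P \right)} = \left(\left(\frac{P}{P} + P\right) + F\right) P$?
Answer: $-10674382001558$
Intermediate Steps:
$n{\left(P \right)} = P \left(-12 + P\right)$ ($n{\left(P \right)} = \left(\left(\frac{P}{P} + P\right) - 13\right) P = \left(\left(1 + P\right) - 13\right) P = \left(-12 + P\right) P = P \left(-12 + P\right)$)
$\left(n{\left(-1400 \right)} - 21737\right) \left(-3041369 + b\right) = \left(- 1400 \left(-12 - 1400\right) - 21737\right) \left(-3041369 - 2418497\right) = \left(\left(-1400\right) \left(-1412\right) - 21737\right) \left(-5459866\right) = \left(1976800 - 21737\right) \left(-5459866\right) = 1955063 \left(-5459866\right) = -10674382001558$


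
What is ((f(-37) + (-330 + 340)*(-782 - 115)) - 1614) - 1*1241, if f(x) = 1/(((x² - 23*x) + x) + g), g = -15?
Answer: -25636599/2168 ≈ -11825.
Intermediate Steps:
f(x) = 1/(-15 + x² - 22*x) (f(x) = 1/(((x² - 23*x) + x) - 15) = 1/((x² - 22*x) - 15) = 1/(-15 + x² - 22*x))
((f(-37) + (-330 + 340)*(-782 - 115)) - 1614) - 1*1241 = ((1/(-15 + (-37)² - 22*(-37)) + (-330 + 340)*(-782 - 115)) - 1614) - 1*1241 = ((1/(-15 + 1369 + 814) + 10*(-897)) - 1614) - 1241 = ((1/2168 - 8970) - 1614) - 1241 = (-19446959/2168 - 1614) - 1241 = -22946111/2168 - 1241 = -25636599/2168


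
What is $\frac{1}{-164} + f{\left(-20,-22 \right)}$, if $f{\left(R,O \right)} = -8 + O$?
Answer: $- \frac{4921}{164} \approx -30.006$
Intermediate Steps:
$\frac{1}{-164} + f{\left(-20,-22 \right)} = \frac{1}{-164} - 30 = - \frac{1}{164} - 30 = - \frac{4921}{164}$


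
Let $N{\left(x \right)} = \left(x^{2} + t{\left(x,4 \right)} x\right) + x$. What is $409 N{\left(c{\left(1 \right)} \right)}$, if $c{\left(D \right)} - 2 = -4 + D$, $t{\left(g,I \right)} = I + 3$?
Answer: $-2863$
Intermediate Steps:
$t{\left(g,I \right)} = 3 + I$
$c{\left(D \right)} = -2 + D$ ($c{\left(D \right)} = 2 + \left(-4 + D\right) = -2 + D$)
$N{\left(x \right)} = x^{2} + 8 x$ ($N{\left(x \right)} = \left(x^{2} + \left(3 + 4\right) x\right) + x = \left(x^{2} + 7 x\right) + x = x^{2} + 8 x$)
$409 N{\left(c{\left(1 \right)} \right)} = 409 \left(-2 + 1\right) \left(8 + \left(-2 + 1\right)\right) = 409 \left(- (8 - 1)\right) = 409 \left(\left(-1\right) 7\right) = 409 \left(-7\right) = -2863$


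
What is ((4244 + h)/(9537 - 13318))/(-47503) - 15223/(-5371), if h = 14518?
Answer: 2734286187691/964679095753 ≈ 2.8344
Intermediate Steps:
((4244 + h)/(9537 - 13318))/(-47503) - 15223/(-5371) = ((4244 + 14518)/(9537 - 13318))/(-47503) - 15223/(-5371) = (18762/(-3781))*(-1/47503) - 15223*(-1/5371) = (18762*(-1/3781))*(-1/47503) + 15223/5371 = -18762/3781*(-1/47503) + 15223/5371 = 18762/179608843 + 15223/5371 = 2734286187691/964679095753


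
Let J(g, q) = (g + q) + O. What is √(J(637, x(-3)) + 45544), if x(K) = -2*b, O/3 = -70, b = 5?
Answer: √45961 ≈ 214.39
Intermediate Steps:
O = -210 (O = 3*(-70) = -210)
x(K) = -10 (x(K) = -2*5 = -10)
J(g, q) = -210 + g + q (J(g, q) = (g + q) - 210 = -210 + g + q)
√(J(637, x(-3)) + 45544) = √((-210 + 637 - 10) + 45544) = √(417 + 45544) = √45961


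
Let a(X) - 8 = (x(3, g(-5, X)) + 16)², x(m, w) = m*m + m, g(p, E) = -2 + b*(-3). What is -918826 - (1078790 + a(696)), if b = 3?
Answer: -1998408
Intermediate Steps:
g(p, E) = -11 (g(p, E) = -2 + 3*(-3) = -2 - 9 = -11)
x(m, w) = m + m² (x(m, w) = m² + m = m + m²)
a(X) = 792 (a(X) = 8 + (3*(1 + 3) + 16)² = 8 + (3*4 + 16)² = 8 + (12 + 16)² = 8 + 28² = 8 + 784 = 792)
-918826 - (1078790 + a(696)) = -918826 - (1078790 + 792) = -918826 - 1*1079582 = -918826 - 1079582 = -1998408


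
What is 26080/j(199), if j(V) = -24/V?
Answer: -648740/3 ≈ -2.1625e+5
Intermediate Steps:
26080/j(199) = 26080/((-24/199)) = 26080/((-24*1/199)) = 26080/(-24/199) = 26080*(-199/24) = -648740/3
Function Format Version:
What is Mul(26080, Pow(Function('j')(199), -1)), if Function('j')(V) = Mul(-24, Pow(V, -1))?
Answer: Rational(-648740, 3) ≈ -2.1625e+5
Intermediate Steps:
Mul(26080, Pow(Function('j')(199), -1)) = Mul(26080, Pow(Mul(-24, Pow(199, -1)), -1)) = Mul(26080, Pow(Mul(-24, Rational(1, 199)), -1)) = Mul(26080, Pow(Rational(-24, 199), -1)) = Mul(26080, Rational(-199, 24)) = Rational(-648740, 3)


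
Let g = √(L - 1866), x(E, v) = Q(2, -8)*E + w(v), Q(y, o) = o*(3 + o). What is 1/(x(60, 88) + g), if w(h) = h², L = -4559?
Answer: 10144/102907161 - 5*I*√257/102907161 ≈ 9.8574e-5 - 7.7892e-7*I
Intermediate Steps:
x(E, v) = v² + 40*E (x(E, v) = (-8*(3 - 8))*E + v² = (-8*(-5))*E + v² = 40*E + v² = v² + 40*E)
g = 5*I*√257 (g = √(-4559 - 1866) = √(-6425) = 5*I*√257 ≈ 80.156*I)
1/(x(60, 88) + g) = 1/((88² + 40*60) + 5*I*√257) = 1/((7744 + 2400) + 5*I*√257) = 1/(10144 + 5*I*√257)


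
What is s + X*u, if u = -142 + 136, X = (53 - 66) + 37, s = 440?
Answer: 296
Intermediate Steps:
X = 24 (X = -13 + 37 = 24)
u = -6
s + X*u = 440 + 24*(-6) = 440 - 144 = 296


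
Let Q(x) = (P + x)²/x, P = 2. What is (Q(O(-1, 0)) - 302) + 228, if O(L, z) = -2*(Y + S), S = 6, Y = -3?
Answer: -230/3 ≈ -76.667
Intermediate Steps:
O(L, z) = -6 (O(L, z) = -2*(-3 + 6) = -2*3 = -6)
Q(x) = (2 + x)²/x
(Q(O(-1, 0)) - 302) + 228 = ((2 - 6)²/(-6) - 302) + 228 = (-⅙*(-4)² - 302) + 228 = (-⅙*16 - 302) + 228 = (-8/3 - 302) + 228 = -914/3 + 228 = -230/3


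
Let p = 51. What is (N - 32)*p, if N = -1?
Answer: -1683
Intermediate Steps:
(N - 32)*p = (-1 - 32)*51 = -33*51 = -1683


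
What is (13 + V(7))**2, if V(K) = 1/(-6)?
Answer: 5929/36 ≈ 164.69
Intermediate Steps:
V(K) = -1/6
(13 + V(7))**2 = (13 - 1/6)**2 = (77/6)**2 = 5929/36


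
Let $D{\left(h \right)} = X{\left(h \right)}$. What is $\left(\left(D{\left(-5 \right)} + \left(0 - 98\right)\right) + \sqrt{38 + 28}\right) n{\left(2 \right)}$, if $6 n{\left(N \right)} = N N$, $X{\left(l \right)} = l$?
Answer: $- \frac{206}{3} + \frac{2 \sqrt{66}}{3} \approx -63.251$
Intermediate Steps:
$D{\left(h \right)} = h$
$n{\left(N \right)} = \frac{N^{2}}{6}$ ($n{\left(N \right)} = \frac{N N}{6} = \frac{N^{2}}{6}$)
$\left(\left(D{\left(-5 \right)} + \left(0 - 98\right)\right) + \sqrt{38 + 28}\right) n{\left(2 \right)} = \left(\left(-5 + \left(0 - 98\right)\right) + \sqrt{38 + 28}\right) \frac{2^{2}}{6} = \left(\left(-5 - 98\right) + \sqrt{66}\right) \frac{1}{6} \cdot 4 = \left(-103 + \sqrt{66}\right) \frac{2}{3} = - \frac{206}{3} + \frac{2 \sqrt{66}}{3}$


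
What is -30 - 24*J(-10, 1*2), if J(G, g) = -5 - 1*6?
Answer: 234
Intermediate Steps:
J(G, g) = -11 (J(G, g) = -5 - 6 = -11)
-30 - 24*J(-10, 1*2) = -30 - 24*(-11) = -30 + 264 = 234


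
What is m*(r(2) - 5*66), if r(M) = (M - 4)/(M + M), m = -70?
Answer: 23135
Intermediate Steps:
r(M) = (-4 + M)/(2*M) (r(M) = (-4 + M)/((2*M)) = (-4 + M)*(1/(2*M)) = (-4 + M)/(2*M))
m*(r(2) - 5*66) = -70*((½)*(-4 + 2)/2 - 5*66) = -70*((½)*(½)*(-2) - 330) = -70*(-½ - 330) = -70*(-661/2) = 23135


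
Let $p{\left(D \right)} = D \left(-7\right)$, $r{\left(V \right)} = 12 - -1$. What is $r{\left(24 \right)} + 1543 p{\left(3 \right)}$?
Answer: $-32390$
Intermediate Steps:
$r{\left(V \right)} = 13$ ($r{\left(V \right)} = 12 + 1 = 13$)
$p{\left(D \right)} = - 7 D$
$r{\left(24 \right)} + 1543 p{\left(3 \right)} = 13 + 1543 \left(\left(-7\right) 3\right) = 13 + 1543 \left(-21\right) = 13 - 32403 = -32390$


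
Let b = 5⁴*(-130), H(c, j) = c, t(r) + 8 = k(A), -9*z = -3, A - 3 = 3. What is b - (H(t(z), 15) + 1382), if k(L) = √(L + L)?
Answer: -82624 - 2*√3 ≈ -82628.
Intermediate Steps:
A = 6 (A = 3 + 3 = 6)
z = ⅓ (z = -⅑*(-3) = ⅓ ≈ 0.33333)
k(L) = √2*√L (k(L) = √(2*L) = √2*√L)
t(r) = -8 + 2*√3 (t(r) = -8 + √2*√6 = -8 + 2*√3)
b = -81250 (b = 625*(-130) = -81250)
b - (H(t(z), 15) + 1382) = -81250 - ((-8 + 2*√3) + 1382) = -81250 - (1374 + 2*√3) = -81250 + (-1374 - 2*√3) = -82624 - 2*√3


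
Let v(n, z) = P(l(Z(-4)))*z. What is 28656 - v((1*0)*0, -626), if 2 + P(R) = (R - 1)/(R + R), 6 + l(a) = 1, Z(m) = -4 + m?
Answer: 138898/5 ≈ 27780.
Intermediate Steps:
l(a) = -5 (l(a) = -6 + 1 = -5)
P(R) = -2 + (-1 + R)/(2*R) (P(R) = -2 + (R - 1)/(R + R) = -2 + (-1 + R)/((2*R)) = -2 + (-1 + R)*(1/(2*R)) = -2 + (-1 + R)/(2*R))
v(n, z) = -7*z/5 (v(n, z) = ((½)*(-1 - 3*(-5))/(-5))*z = ((½)*(-⅕)*(-1 + 15))*z = ((½)*(-⅕)*14)*z = -7*z/5)
28656 - v((1*0)*0, -626) = 28656 - (-7)*(-626)/5 = 28656 - 1*4382/5 = 28656 - 4382/5 = 138898/5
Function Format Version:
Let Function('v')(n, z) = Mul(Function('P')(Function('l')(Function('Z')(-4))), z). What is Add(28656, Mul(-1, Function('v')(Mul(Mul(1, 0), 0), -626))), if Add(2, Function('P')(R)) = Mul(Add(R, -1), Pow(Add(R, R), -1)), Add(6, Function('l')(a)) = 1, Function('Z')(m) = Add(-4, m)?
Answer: Rational(138898, 5) ≈ 27780.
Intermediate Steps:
Function('l')(a) = -5 (Function('l')(a) = Add(-6, 1) = -5)
Function('P')(R) = Add(-2, Mul(Rational(1, 2), Pow(R, -1), Add(-1, R))) (Function('P')(R) = Add(-2, Mul(Add(R, -1), Pow(Add(R, R), -1))) = Add(-2, Mul(Add(-1, R), Pow(Mul(2, R), -1))) = Add(-2, Mul(Add(-1, R), Mul(Rational(1, 2), Pow(R, -1)))) = Add(-2, Mul(Rational(1, 2), Pow(R, -1), Add(-1, R))))
Function('v')(n, z) = Mul(Rational(-7, 5), z) (Function('v')(n, z) = Mul(Mul(Rational(1, 2), Pow(-5, -1), Add(-1, Mul(-3, -5))), z) = Mul(Mul(Rational(1, 2), Rational(-1, 5), Add(-1, 15)), z) = Mul(Mul(Rational(1, 2), Rational(-1, 5), 14), z) = Mul(Rational(-7, 5), z))
Add(28656, Mul(-1, Function('v')(Mul(Mul(1, 0), 0), -626))) = Add(28656, Mul(-1, Mul(Rational(-7, 5), -626))) = Add(28656, Mul(-1, Rational(4382, 5))) = Add(28656, Rational(-4382, 5)) = Rational(138898, 5)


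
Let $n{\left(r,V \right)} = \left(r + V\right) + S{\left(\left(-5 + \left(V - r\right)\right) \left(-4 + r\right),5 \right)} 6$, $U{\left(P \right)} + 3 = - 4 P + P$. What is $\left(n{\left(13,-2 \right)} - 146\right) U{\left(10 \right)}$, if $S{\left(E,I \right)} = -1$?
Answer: $4653$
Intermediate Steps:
$U{\left(P \right)} = -3 - 3 P$ ($U{\left(P \right)} = -3 + \left(- 4 P + P\right) = -3 - 3 P$)
$n{\left(r,V \right)} = -6 + V + r$ ($n{\left(r,V \right)} = \left(r + V\right) - 6 = \left(V + r\right) - 6 = -6 + V + r$)
$\left(n{\left(13,-2 \right)} - 146\right) U{\left(10 \right)} = \left(\left(-6 - 2 + 13\right) - 146\right) \left(-3 - 30\right) = \left(5 - 146\right) \left(-3 - 30\right) = \left(-141\right) \left(-33\right) = 4653$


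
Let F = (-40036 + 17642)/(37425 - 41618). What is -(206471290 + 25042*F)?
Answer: -866294909518/4193 ≈ -2.0661e+8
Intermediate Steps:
F = 22394/4193 (F = -22394/(-4193) = -22394*(-1/4193) = 22394/4193 ≈ 5.3408)
-(206471290 + 25042*F) = -25042/(1/(8245 + 22394/4193)) = -25042/(1/(34593679/4193)) = -25042/4193/34593679 = -25042*34593679/4193 = -866294909518/4193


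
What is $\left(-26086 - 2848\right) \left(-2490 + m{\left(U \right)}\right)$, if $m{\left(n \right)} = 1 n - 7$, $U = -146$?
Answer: $76472562$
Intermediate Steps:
$m{\left(n \right)} = -7 + n$ ($m{\left(n \right)} = n - 7 = -7 + n$)
$\left(-26086 - 2848\right) \left(-2490 + m{\left(U \right)}\right) = \left(-26086 - 2848\right) \left(-2490 - 153\right) = - 28934 \left(-2490 - 153\right) = \left(-28934\right) \left(-2643\right) = 76472562$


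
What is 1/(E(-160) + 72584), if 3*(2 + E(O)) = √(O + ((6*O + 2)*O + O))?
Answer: 326619/23706583778 - 6*√2390/11853291889 ≈ 1.3753e-5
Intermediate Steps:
E(O) = -2 + √(2*O + O*(2 + 6*O))/3 (E(O) = -2 + √(O + ((6*O + 2)*O + O))/3 = -2 + √(O + ((2 + 6*O)*O + O))/3 = -2 + √(O + (O*(2 + 6*O) + O))/3 = -2 + √(O + (O + O*(2 + 6*O)))/3 = -2 + √(2*O + O*(2 + 6*O))/3)
1/(E(-160) + 72584) = 1/((-2 + √2*√(-160*(2 + 3*(-160)))/3) + 72584) = 1/((-2 + √2*√(-160*(2 - 480))/3) + 72584) = 1/((-2 + √2*√(-160*(-478))/3) + 72584) = 1/((-2 + √2*√76480/3) + 72584) = 1/((-2 + √2*(8*√1195)/3) + 72584) = 1/((-2 + 8*√2390/3) + 72584) = 1/(72582 + 8*√2390/3)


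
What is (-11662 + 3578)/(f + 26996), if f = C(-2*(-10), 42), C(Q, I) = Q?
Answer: -2021/6754 ≈ -0.29923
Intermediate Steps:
f = 20 (f = -2*(-10) = 20)
(-11662 + 3578)/(f + 26996) = (-11662 + 3578)/(20 + 26996) = -8084/27016 = -8084*1/27016 = -2021/6754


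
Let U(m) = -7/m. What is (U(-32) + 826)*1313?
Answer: 34714407/32 ≈ 1.0848e+6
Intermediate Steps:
(U(-32) + 826)*1313 = (-7/(-32) + 826)*1313 = (-7*(-1/32) + 826)*1313 = (7/32 + 826)*1313 = (26439/32)*1313 = 34714407/32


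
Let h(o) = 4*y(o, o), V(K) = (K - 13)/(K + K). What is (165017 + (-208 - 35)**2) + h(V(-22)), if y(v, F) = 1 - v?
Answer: 2464735/11 ≈ 2.2407e+5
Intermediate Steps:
V(K) = (-13 + K)/(2*K) (V(K) = (-13 + K)/((2*K)) = (-13 + K)*(1/(2*K)) = (-13 + K)/(2*K))
h(o) = 4 - 4*o (h(o) = 4*(1 - o) = 4 - 4*o)
(165017 + (-208 - 35)**2) + h(V(-22)) = (165017 + (-208 - 35)**2) + (4 - 2*(-13 - 22)/(-22)) = (165017 + (-243)**2) + (4 - 2*(-1)*(-35)/22) = (165017 + 59049) + (4 - 4*35/44) = 224066 + (4 - 35/11) = 224066 + 9/11 = 2464735/11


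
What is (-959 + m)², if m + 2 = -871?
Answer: 3356224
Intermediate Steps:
m = -873 (m = -2 - 871 = -873)
(-959 + m)² = (-959 - 873)² = (-1832)² = 3356224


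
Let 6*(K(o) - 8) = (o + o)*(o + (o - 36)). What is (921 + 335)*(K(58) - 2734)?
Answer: -4443728/3 ≈ -1.4812e+6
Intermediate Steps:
K(o) = 8 + o*(-36 + 2*o)/3 (K(o) = 8 + ((o + o)*(o + (o - 36)))/6 = 8 + ((2*o)*(o + (-36 + o)))/6 = 8 + ((2*o)*(-36 + 2*o))/6 = 8 + (2*o*(-36 + 2*o))/6 = 8 + o*(-36 + 2*o)/3)
(921 + 335)*(K(58) - 2734) = (921 + 335)*((8 - 12*58 + (⅔)*58²) - 2734) = 1256*((8 - 696 + (⅔)*3364) - 2734) = 1256*((8 - 696 + 6728/3) - 2734) = 1256*(4664/3 - 2734) = 1256*(-3538/3) = -4443728/3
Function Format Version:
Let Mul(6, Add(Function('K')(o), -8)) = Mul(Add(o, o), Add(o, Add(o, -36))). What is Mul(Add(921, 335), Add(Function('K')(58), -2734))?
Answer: Rational(-4443728, 3) ≈ -1.4812e+6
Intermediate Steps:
Function('K')(o) = Add(8, Mul(Rational(1, 3), o, Add(-36, Mul(2, o)))) (Function('K')(o) = Add(8, Mul(Rational(1, 6), Mul(Add(o, o), Add(o, Add(o, -36))))) = Add(8, Mul(Rational(1, 6), Mul(Mul(2, o), Add(o, Add(-36, o))))) = Add(8, Mul(Rational(1, 6), Mul(Mul(2, o), Add(-36, Mul(2, o))))) = Add(8, Mul(Rational(1, 6), Mul(2, o, Add(-36, Mul(2, o))))) = Add(8, Mul(Rational(1, 3), o, Add(-36, Mul(2, o)))))
Mul(Add(921, 335), Add(Function('K')(58), -2734)) = Mul(Add(921, 335), Add(Add(8, Mul(-12, 58), Mul(Rational(2, 3), Pow(58, 2))), -2734)) = Mul(1256, Add(Add(8, -696, Mul(Rational(2, 3), 3364)), -2734)) = Mul(1256, Add(Add(8, -696, Rational(6728, 3)), -2734)) = Mul(1256, Add(Rational(4664, 3), -2734)) = Mul(1256, Rational(-3538, 3)) = Rational(-4443728, 3)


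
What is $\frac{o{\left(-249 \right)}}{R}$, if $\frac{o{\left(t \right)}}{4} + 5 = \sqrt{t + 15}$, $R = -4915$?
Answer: $\frac{4}{983} - \frac{12 i \sqrt{26}}{4915} \approx 0.0040692 - 0.012449 i$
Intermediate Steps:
$o{\left(t \right)} = -20 + 4 \sqrt{15 + t}$ ($o{\left(t \right)} = -20 + 4 \sqrt{t + 15} = -20 + 4 \sqrt{15 + t}$)
$\frac{o{\left(-249 \right)}}{R} = \frac{-20 + 4 \sqrt{15 - 249}}{-4915} = \left(-20 + 4 \sqrt{-234}\right) \left(- \frac{1}{4915}\right) = \left(-20 + 4 \cdot 3 i \sqrt{26}\right) \left(- \frac{1}{4915}\right) = \left(-20 + 12 i \sqrt{26}\right) \left(- \frac{1}{4915}\right) = \frac{4}{983} - \frac{12 i \sqrt{26}}{4915}$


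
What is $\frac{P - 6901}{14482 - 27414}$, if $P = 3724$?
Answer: $\frac{3177}{12932} \approx 0.24567$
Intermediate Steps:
$\frac{P - 6901}{14482 - 27414} = \frac{3724 - 6901}{14482 - 27414} = - \frac{3177}{-12932} = \left(-3177\right) \left(- \frac{1}{12932}\right) = \frac{3177}{12932}$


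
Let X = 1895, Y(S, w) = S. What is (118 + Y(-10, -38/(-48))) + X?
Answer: 2003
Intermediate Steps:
(118 + Y(-10, -38/(-48))) + X = (118 - 10) + 1895 = 108 + 1895 = 2003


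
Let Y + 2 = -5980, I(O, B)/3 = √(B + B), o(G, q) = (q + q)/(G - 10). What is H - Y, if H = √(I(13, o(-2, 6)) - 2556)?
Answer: 5982 + √(-2556 + 3*I*√2) ≈ 5982.0 + 50.557*I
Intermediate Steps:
o(G, q) = 2*q/(-10 + G) (o(G, q) = (2*q)/(-10 + G) = 2*q/(-10 + G))
I(O, B) = 3*√2*√B (I(O, B) = 3*√(B + B) = 3*√(2*B) = 3*(√2*√B) = 3*√2*√B)
H = √(-2556 + 3*I*√2) (H = √(3*√2*√(2*6/(-10 - 2)) - 2556) = √(3*√2*√(2*6/(-12)) - 2556) = √(3*√2*√(2*6*(-1/12)) - 2556) = √(3*√2*√(-1) - 2556) = √(3*√2*I - 2556) = √(3*I*√2 - 2556) = √(-2556 + 3*I*√2) ≈ 0.042 + 50.557*I)
Y = -5982 (Y = -2 - 5980 = -5982)
H - Y = √(-2556 + 3*I*√2) - 1*(-5982) = √(-2556 + 3*I*√2) + 5982 = 5982 + √(-2556 + 3*I*√2)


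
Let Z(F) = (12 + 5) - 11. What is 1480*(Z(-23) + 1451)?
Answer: 2156360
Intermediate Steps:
Z(F) = 6 (Z(F) = 17 - 11 = 6)
1480*(Z(-23) + 1451) = 1480*(6 + 1451) = 1480*1457 = 2156360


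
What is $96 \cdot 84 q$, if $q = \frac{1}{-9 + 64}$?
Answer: $\frac{8064}{55} \approx 146.62$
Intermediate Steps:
$q = \frac{1}{55} \approx 0.018182$
$96 \cdot 84 q = 96 \cdot 84 \cdot \frac{1}{55} = 8064 \cdot \frac{1}{55} = \frac{8064}{55}$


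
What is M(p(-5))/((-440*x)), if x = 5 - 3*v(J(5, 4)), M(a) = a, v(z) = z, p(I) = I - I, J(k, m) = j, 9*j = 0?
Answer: 0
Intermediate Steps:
j = 0 (j = (⅑)*0 = 0)
J(k, m) = 0
p(I) = 0
x = 5 (x = 5 - 3*0 = 5 + 0 = 5)
M(p(-5))/((-440*x)) = 0/((-440*5)) = 0/(-2200) = 0*(-1/2200) = 0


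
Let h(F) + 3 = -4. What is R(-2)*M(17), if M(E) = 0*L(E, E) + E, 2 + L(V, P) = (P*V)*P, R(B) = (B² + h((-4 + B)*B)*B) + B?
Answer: 272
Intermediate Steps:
h(F) = -7 (h(F) = -3 - 4 = -7)
R(B) = B² - 6*B (R(B) = (B² - 7*B) + B = B² - 6*B)
L(V, P) = -2 + V*P² (L(V, P) = -2 + (P*V)*P = -2 + V*P²)
M(E) = E (M(E) = 0*(-2 + E*E²) + E = 0*(-2 + E³) + E = 0 + E = E)
R(-2)*M(17) = -2*(-6 - 2)*17 = -2*(-8)*17 = 16*17 = 272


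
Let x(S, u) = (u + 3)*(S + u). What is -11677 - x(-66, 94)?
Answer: -14393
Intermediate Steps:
x(S, u) = (3 + u)*(S + u)
-11677 - x(-66, 94) = -11677 - (94² + 3*(-66) + 3*94 - 66*94) = -11677 - (8836 - 198 + 282 - 6204) = -11677 - 1*2716 = -11677 - 2716 = -14393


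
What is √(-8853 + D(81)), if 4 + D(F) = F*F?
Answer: 2*I*√574 ≈ 47.917*I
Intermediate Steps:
D(F) = -4 + F² (D(F) = -4 + F*F = -4 + F²)
√(-8853 + D(81)) = √(-8853 + (-4 + 81²)) = √(-8853 + (-4 + 6561)) = √(-8853 + 6557) = √(-2296) = 2*I*√574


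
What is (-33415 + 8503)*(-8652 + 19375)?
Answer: -267131376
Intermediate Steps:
(-33415 + 8503)*(-8652 + 19375) = -24912*10723 = -267131376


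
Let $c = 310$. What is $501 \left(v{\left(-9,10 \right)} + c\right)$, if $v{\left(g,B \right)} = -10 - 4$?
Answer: $148296$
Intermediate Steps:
$v{\left(g,B \right)} = -14$ ($v{\left(g,B \right)} = -10 - 4 = -14$)
$501 \left(v{\left(-9,10 \right)} + c\right) = 501 \left(-14 + 310\right) = 501 \cdot 296 = 148296$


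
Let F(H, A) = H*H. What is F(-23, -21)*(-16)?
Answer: -8464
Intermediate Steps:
F(H, A) = H²
F(-23, -21)*(-16) = (-23)²*(-16) = 529*(-16) = -8464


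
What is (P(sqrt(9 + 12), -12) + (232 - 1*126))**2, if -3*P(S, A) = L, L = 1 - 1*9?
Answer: 106276/9 ≈ 11808.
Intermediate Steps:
L = -8 (L = 1 - 9 = -8)
P(S, A) = 8/3 (P(S, A) = -1/3*(-8) = 8/3)
(P(sqrt(9 + 12), -12) + (232 - 1*126))**2 = (8/3 + (232 - 1*126))**2 = (8/3 + (232 - 126))**2 = (8/3 + 106)**2 = (326/3)**2 = 106276/9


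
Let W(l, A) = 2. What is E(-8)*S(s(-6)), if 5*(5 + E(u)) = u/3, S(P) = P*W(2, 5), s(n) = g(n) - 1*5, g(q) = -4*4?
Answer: 1162/5 ≈ 232.40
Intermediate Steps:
g(q) = -16
s(n) = -21 (s(n) = -16 - 1*5 = -16 - 5 = -21)
S(P) = 2*P (S(P) = P*2 = 2*P)
E(u) = -5 + u/15 (E(u) = -5 + (u/3)/5 = -5 + u/15)
E(-8)*S(s(-6)) = (-5 + (1/15)*(-8))*(2*(-21)) = (-5 - 8/15)*(-42) = -83/15*(-42) = 1162/5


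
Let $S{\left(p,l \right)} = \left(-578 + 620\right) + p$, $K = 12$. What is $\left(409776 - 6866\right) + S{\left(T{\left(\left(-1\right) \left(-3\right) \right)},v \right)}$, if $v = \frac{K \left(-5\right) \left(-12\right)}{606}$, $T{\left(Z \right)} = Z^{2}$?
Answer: $402961$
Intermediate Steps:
$v = \frac{120}{101}$ ($v = \frac{12 \left(-5\right) \left(-12\right)}{606} = \left(-60\right) \left(-12\right) \frac{1}{606} = 720 \cdot \frac{1}{606} = \frac{120}{101} \approx 1.1881$)
$S{\left(p,l \right)} = 42 + p$
$\left(409776 - 6866\right) + S{\left(T{\left(\left(-1\right) \left(-3\right) \right)},v \right)} = \left(409776 - 6866\right) + \left(42 + \left(\left(-1\right) \left(-3\right)\right)^{2}\right) = 402910 + \left(42 + 3^{2}\right) = 402910 + \left(42 + 9\right) = 402910 + 51 = 402961$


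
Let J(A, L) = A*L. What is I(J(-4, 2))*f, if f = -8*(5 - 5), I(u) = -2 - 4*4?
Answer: 0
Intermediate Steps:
I(u) = -18 (I(u) = -2 - 16 = -18)
f = 0 (f = -8*0 = 0)
I(J(-4, 2))*f = -18*0 = 0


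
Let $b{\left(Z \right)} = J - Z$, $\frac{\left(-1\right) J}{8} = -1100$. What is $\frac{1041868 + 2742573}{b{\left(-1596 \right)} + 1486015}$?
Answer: $\frac{3784441}{1496411} \approx 2.529$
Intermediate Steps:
$J = 8800$ ($J = \left(-8\right) \left(-1100\right) = 8800$)
$b{\left(Z \right)} = 8800 - Z$
$\frac{1041868 + 2742573}{b{\left(-1596 \right)} + 1486015} = \frac{1041868 + 2742573}{\left(8800 - -1596\right) + 1486015} = \frac{3784441}{\left(8800 + 1596\right) + 1486015} = \frac{3784441}{10396 + 1486015} = \frac{3784441}{1496411}$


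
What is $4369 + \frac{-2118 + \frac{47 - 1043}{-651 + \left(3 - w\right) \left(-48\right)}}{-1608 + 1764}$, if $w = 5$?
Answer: $\frac{62848921}{14430} \approx 4355.4$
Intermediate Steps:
$4369 + \frac{-2118 + \frac{47 - 1043}{-651 + \left(3 - w\right) \left(-48\right)}}{-1608 + 1764} = 4369 + \frac{-2118 + \frac{47 - 1043}{-651 + \left(3 - 5\right) \left(-48\right)}}{-1608 + 1764} = 4369 + \frac{-2118 - \frac{996}{-651 + \left(3 - 5\right) \left(-48\right)}}{156} = 4369 + \left(-2118 - \frac{996}{-651 - -96}\right) \frac{1}{156} = 4369 + \left(-2118 - \frac{996}{-651 + 96}\right) \frac{1}{156} = 4369 + \left(-2118 - \frac{996}{-555}\right) \frac{1}{156} = 4369 + \left(-2118 - - \frac{332}{185}\right) \frac{1}{156} = 4369 + \left(-2118 + \frac{332}{185}\right) \frac{1}{156} = 4369 - \frac{195749}{14430} = \frac{62848921}{14430}$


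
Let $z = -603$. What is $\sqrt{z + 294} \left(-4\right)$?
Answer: $- 4 i \sqrt{309} \approx - 70.314 i$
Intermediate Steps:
$\sqrt{z + 294} \left(-4\right) = \sqrt{-603 + 294} \left(-4\right) = \sqrt{-309} \left(-4\right) = i \sqrt{309} \left(-4\right) = - 4 i \sqrt{309}$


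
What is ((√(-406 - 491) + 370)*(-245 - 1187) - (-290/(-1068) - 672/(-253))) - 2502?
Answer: -71920864417/135102 - 1432*I*√897 ≈ -5.3235e+5 - 42888.0*I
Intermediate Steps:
((√(-406 - 491) + 370)*(-245 - 1187) - (-290/(-1068) - 672/(-253))) - 2502 = ((√(-897) + 370)*(-1432) - (-290*(-1/1068) - 672*(-1/253))) - 2502 = ((I*√897 + 370)*(-1432) - (145/534 + 672/253)) - 2502 = ((370 + I*√897)*(-1432) - 1*395533/135102) - 2502 = ((-529840 - 1432*I*√897) - 395533/135102) - 2502 = (-71582839213/135102 - 1432*I*√897) - 2502 = -71920864417/135102 - 1432*I*√897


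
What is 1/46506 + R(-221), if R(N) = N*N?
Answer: 2271399547/46506 ≈ 48841.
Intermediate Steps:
R(N) = N²
1/46506 + R(-221) = 1/46506 + (-221)² = 1/46506 + 48841 = 2271399547/46506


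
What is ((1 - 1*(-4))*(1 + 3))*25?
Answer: 500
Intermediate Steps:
((1 - 1*(-4))*(1 + 3))*25 = ((1 + 4)*4)*25 = (5*4)*25 = 20*25 = 500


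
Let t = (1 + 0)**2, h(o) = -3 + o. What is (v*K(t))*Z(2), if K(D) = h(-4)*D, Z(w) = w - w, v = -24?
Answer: 0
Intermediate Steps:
t = 1 (t = 1**2 = 1)
Z(w) = 0
K(D) = -7*D (K(D) = (-3 - 4)*D = -7*D)
(v*K(t))*Z(2) = -(-168)*0 = -24*(-7)*0 = 168*0 = 0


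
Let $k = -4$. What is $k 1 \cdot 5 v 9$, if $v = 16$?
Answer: $-2880$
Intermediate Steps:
$k 1 \cdot 5 v 9 = \left(-4\right) 1 \cdot 5 \cdot 16 \cdot 9 = \left(-4\right) 5 \cdot 16 \cdot 9 = \left(-20\right) 16 \cdot 9 = \left(-320\right) 9 = -2880$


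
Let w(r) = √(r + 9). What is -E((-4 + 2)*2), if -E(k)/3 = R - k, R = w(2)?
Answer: 12 + 3*√11 ≈ 21.950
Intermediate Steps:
w(r) = √(9 + r)
R = √11 (R = √(9 + 2) = √11 ≈ 3.3166)
E(k) = -3*√11 + 3*k (E(k) = -3*(√11 - k) = -3*√11 + 3*k)
-E((-4 + 2)*2) = -(-3*√11 + 3*((-4 + 2)*2)) = -(-3*√11 + 3*(-2*2)) = -(-3*√11 + 3*(-4)) = -(-3*√11 - 12) = -(-12 - 3*√11) = 12 + 3*√11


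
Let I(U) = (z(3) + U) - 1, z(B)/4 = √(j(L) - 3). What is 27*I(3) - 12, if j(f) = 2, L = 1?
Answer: 42 + 108*I ≈ 42.0 + 108.0*I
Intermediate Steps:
z(B) = 4*I (z(B) = 4*√(2 - 3) = 4*√(-1) = 4*I)
I(U) = -1 + U + 4*I (I(U) = (4*I + U) - 1 = (U + 4*I) - 1 = -1 + U + 4*I)
27*I(3) - 12 = 27*(-1 + 3 + 4*I) - 12 = 27*(2 + 4*I) - 12 = (54 + 108*I) - 12 = 42 + 108*I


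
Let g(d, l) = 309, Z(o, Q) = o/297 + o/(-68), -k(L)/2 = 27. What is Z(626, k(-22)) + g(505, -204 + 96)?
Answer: 3048605/10098 ≈ 301.90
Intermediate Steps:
k(L) = -54 (k(L) = -2*27 = -54)
Z(o, Q) = -229*o/20196 (Z(o, Q) = o*(1/297) + o*(-1/68) = o/297 - o/68 = -229*o/20196)
Z(626, k(-22)) + g(505, -204 + 96) = -229/20196*626 + 309 = -71677/10098 + 309 = 3048605/10098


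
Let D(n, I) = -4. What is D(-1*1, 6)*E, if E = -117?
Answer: 468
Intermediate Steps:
D(-1*1, 6)*E = -4*(-117) = 468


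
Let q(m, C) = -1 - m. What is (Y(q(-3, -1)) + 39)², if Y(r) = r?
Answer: 1681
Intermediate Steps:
(Y(q(-3, -1)) + 39)² = ((-1 - 1*(-3)) + 39)² = ((-1 + 3) + 39)² = (2 + 39)² = 41² = 1681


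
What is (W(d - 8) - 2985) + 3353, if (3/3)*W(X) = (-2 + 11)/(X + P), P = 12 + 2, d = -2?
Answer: 1481/4 ≈ 370.25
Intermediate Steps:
P = 14
W(X) = 9/(14 + X) (W(X) = (-2 + 11)/(X + 14) = 9/(14 + X))
(W(d - 8) - 2985) + 3353 = (9/(14 + (-2 - 8)) - 2985) + 3353 = (9/(14 - 10) - 2985) + 3353 = (9/4 - 2985) + 3353 = -11931/4 + 3353 = 1481/4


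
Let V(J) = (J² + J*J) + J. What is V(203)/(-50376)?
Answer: -82621/50376 ≈ -1.6401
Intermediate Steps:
V(J) = J + 2*J² (V(J) = (J² + J²) + J = 2*J² + J = J + 2*J²)
V(203)/(-50376) = (203*(1 + 2*203))/(-50376) = (203*(1 + 406))*(-1/50376) = (203*407)*(-1/50376) = 82621*(-1/50376) = -82621/50376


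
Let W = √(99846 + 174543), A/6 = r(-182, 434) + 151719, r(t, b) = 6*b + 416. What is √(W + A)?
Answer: √(928434 + √274389) ≈ 963.82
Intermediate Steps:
r(t, b) = 416 + 6*b
A = 928434 (A = 6*((416 + 6*434) + 151719) = 6*((416 + 2604) + 151719) = 6*(3020 + 151719) = 6*154739 = 928434)
W = √274389 ≈ 523.82
√(W + A) = √(√274389 + 928434) = √(928434 + √274389)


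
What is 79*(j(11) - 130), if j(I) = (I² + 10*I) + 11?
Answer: 8848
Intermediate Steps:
j(I) = 11 + I² + 10*I
79*(j(11) - 130) = 79*((11 + 11² + 10*11) - 130) = 79*((11 + 121 + 110) - 130) = 79*(242 - 130) = 79*112 = 8848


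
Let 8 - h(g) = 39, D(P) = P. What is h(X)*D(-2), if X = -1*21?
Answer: 62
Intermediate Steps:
X = -21
h(g) = -31 (h(g) = 8 - 1*39 = 8 - 39 = -31)
h(X)*D(-2) = -31*(-2) = 62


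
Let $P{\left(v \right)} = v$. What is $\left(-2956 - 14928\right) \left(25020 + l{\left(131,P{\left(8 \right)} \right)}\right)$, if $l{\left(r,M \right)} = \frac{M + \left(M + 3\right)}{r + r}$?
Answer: $- \frac{58617125978}{131} \approx -4.4746 \cdot 10^{8}$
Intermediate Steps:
$l{\left(r,M \right)} = \frac{3 + 2 M}{2 r}$ ($l{\left(r,M \right)} = \frac{M + \left(3 + M\right)}{2 r} = \left(3 + 2 M\right) \frac{1}{2 r} = \frac{3 + 2 M}{2 r}$)
$\left(-2956 - 14928\right) \left(25020 + l{\left(131,P{\left(8 \right)} \right)}\right) = \left(-2956 - 14928\right) \left(25020 + \frac{\frac{3}{2} + 8}{131}\right) = - 17884 \left(25020 + \frac{1}{131} \cdot \frac{19}{2}\right) = - 17884 \left(25020 + \frac{19}{262}\right) = \left(-17884\right) \frac{6555259}{262} = - \frac{58617125978}{131}$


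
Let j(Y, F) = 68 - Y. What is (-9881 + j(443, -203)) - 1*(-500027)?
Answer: 489771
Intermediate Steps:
(-9881 + j(443, -203)) - 1*(-500027) = (-9881 + (68 - 1*443)) - 1*(-500027) = (-9881 + (68 - 443)) + 500027 = (-9881 - 375) + 500027 = -10256 + 500027 = 489771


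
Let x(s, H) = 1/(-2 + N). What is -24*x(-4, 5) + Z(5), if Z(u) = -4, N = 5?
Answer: -12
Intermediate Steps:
x(s, H) = ⅓ (x(s, H) = 1/(-2 + 5) = 1/3 = ⅓)
-24*x(-4, 5) + Z(5) = -24*⅓ - 4 = -8 - 4 = -12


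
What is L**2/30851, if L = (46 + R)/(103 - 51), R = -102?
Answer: 196/5213819 ≈ 3.7592e-5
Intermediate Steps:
L = -14/13 (L = (46 - 102)/(103 - 51) = -56/52 = -56*1/52 = -14/13 ≈ -1.0769)
L**2/30851 = (-14/13)**2/30851 = (196/169)*(1/30851) = 196/5213819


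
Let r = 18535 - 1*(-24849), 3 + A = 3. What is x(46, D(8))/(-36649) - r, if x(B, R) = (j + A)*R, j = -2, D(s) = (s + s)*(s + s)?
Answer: -1589979704/36649 ≈ -43384.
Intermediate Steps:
A = 0 (A = -3 + 3 = 0)
D(s) = 4*s**2 (D(s) = (2*s)*(2*s) = 4*s**2)
x(B, R) = -2*R (x(B, R) = (-2 + 0)*R = -2*R)
r = 43384 (r = 18535 + 24849 = 43384)
x(46, D(8))/(-36649) - r = -8*8**2/(-36649) - 1*43384 = -8*64*(-1/36649) - 43384 = -2*256*(-1/36649) - 43384 = -512*(-1/36649) - 43384 = 512/36649 - 43384 = -1589979704/36649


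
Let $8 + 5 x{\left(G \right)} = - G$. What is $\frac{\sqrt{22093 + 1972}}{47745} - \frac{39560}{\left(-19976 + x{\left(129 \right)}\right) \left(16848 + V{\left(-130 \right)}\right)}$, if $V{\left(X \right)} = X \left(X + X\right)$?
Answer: $\frac{24725}{633207627} + \frac{\sqrt{24065}}{47745} \approx 0.0032882$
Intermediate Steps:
$V{\left(X \right)} = 2 X^{2}$ ($V{\left(X \right)} = X 2 X = 2 X^{2}$)
$x{\left(G \right)} = - \frac{8}{5} - \frac{G}{5}$ ($x{\left(G \right)} = - \frac{8}{5} + \frac{\left(-1\right) G}{5} = - \frac{8}{5} - \frac{G}{5}$)
$\frac{\sqrt{22093 + 1972}}{47745} - \frac{39560}{\left(-19976 + x{\left(129 \right)}\right) \left(16848 + V{\left(-130 \right)}\right)} = \frac{\sqrt{22093 + 1972}}{47745} - \frac{39560}{\left(-19976 - \frac{137}{5}\right) \left(16848 + 2 \left(-130\right)^{2}\right)} = \sqrt{24065} \cdot \frac{1}{47745} - \frac{39560}{\left(-19976 - \frac{137}{5}\right) \left(16848 + 2 \cdot 16900\right)} = \frac{\sqrt{24065}}{47745} - \frac{39560}{\left(-19976 - \frac{137}{5}\right) \left(16848 + 33800\right)} = \frac{\sqrt{24065}}{47745} - \frac{39560}{\left(- \frac{100017}{5}\right) 50648} = \frac{\sqrt{24065}}{47745} - \frac{39560}{- \frac{5065661016}{5}} = \frac{\sqrt{24065}}{47745} - - \frac{24725}{633207627} = \frac{\sqrt{24065}}{47745} + \frac{24725}{633207627} = \frac{24725}{633207627} + \frac{\sqrt{24065}}{47745}$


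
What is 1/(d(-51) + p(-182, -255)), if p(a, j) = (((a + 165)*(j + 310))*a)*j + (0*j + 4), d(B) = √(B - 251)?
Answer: -21696673/941491238538009 - I*√302/1882982477076018 ≈ -2.3045e-8 - 9.2291e-15*I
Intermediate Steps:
d(B) = √(-251 + B)
p(a, j) = 4 + a*j*(165 + a)*(310 + j) (p(a, j) = (((165 + a)*(310 + j))*a)*j + (0 + 4) = (a*(165 + a)*(310 + j))*j + 4 = a*j*(165 + a)*(310 + j) + 4 = 4 + a*j*(165 + a)*(310 + j))
1/(d(-51) + p(-182, -255)) = 1/(√(-251 - 51) + (4 + (-182)²*(-255)² + 165*(-182)*(-255)² + 310*(-255)*(-182)² + 51150*(-182)*(-255))) = 1/(√(-302) + (4 + 33124*65025 + 165*(-182)*65025 + 310*(-255)*33124 + 2373871500)) = 1/(I*√302 + (4 + 2153888100 - 1952700750 - 2618452200 + 2373871500)) = 1/(I*√302 - 43393346) = 1/(-43393346 + I*√302)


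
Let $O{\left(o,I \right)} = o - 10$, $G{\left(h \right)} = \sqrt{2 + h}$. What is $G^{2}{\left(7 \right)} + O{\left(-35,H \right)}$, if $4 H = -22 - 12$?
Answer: $-36$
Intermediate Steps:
$H = - \frac{17}{2}$ ($H = \frac{-22 - 12}{4} = \frac{1}{4} \left(-34\right) = - \frac{17}{2} \approx -8.5$)
$O{\left(o,I \right)} = -10 + o$
$G^{2}{\left(7 \right)} + O{\left(-35,H \right)} = \left(\sqrt{2 + 7}\right)^{2} - 45 = \left(\sqrt{9}\right)^{2} - 45 = 3^{2} - 45 = 9 - 45 = -36$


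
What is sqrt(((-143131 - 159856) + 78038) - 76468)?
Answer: I*sqrt(301417) ≈ 549.01*I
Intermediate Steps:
sqrt(((-143131 - 159856) + 78038) - 76468) = sqrt((-302987 + 78038) - 76468) = sqrt(-224949 - 76468) = sqrt(-301417) = I*sqrt(301417)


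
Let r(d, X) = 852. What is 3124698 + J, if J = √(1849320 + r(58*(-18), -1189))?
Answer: 3124698 + 2*√462543 ≈ 3.1261e+6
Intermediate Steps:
J = 2*√462543 (J = √(1849320 + 852) = √1850172 = 2*√462543 ≈ 1360.2)
3124698 + J = 3124698 + 2*√462543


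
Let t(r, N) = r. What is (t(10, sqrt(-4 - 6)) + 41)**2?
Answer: 2601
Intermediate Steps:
(t(10, sqrt(-4 - 6)) + 41)**2 = (10 + 41)**2 = 51**2 = 2601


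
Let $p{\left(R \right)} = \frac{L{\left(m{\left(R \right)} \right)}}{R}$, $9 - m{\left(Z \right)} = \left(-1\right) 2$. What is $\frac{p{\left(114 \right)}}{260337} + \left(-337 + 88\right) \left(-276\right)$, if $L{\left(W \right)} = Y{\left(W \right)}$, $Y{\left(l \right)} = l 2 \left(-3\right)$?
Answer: $\frac{30903327251}{449673} \approx 68724.0$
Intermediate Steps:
$Y{\left(l \right)} = - 6 l$ ($Y{\left(l \right)} = 2 l \left(-3\right) = - 6 l$)
$m{\left(Z \right)} = 11$ ($m{\left(Z \right)} = 9 - \left(-1\right) 2 = 9 - -2 = 9 + 2 = 11$)
$L{\left(W \right)} = - 6 W$
$p{\left(R \right)} = - \frac{66}{R}$ ($p{\left(R \right)} = \frac{\left(-6\right) 11}{R} = - \frac{66}{R}$)
$\frac{p{\left(114 \right)}}{260337} + \left(-337 + 88\right) \left(-276\right) = \frac{\left(-66\right) \frac{1}{114}}{260337} + \left(-337 + 88\right) \left(-276\right) = \left(-66\right) \frac{1}{114} \cdot \frac{1}{260337} - -68724 = \left(- \frac{11}{19}\right) \frac{1}{260337} + 68724 = - \frac{1}{449673} + 68724 = \frac{30903327251}{449673}$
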